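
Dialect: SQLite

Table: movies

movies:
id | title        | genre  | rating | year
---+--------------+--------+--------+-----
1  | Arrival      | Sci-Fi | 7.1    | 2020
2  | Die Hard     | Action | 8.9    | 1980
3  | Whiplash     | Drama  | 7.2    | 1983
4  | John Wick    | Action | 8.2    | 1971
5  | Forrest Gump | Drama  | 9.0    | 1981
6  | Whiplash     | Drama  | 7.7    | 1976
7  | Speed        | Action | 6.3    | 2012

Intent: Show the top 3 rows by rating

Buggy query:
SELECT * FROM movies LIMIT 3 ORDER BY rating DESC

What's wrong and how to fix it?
Bug: ORDER BY cannot follow LIMIT; LIMIT is the final clause

Fix: Sort with ORDER BY, then apply LIMIT

Corrected query:
SELECT * FROM movies ORDER BY rating DESC LIMIT 3

Result:
id | title        | genre  | rating | year
---+--------------+--------+--------+-----
5  | Forrest Gump | Drama  | 9      | 1981
2  | Die Hard     | Action | 8.9    | 1980
4  | John Wick    | Action | 8.2    | 1971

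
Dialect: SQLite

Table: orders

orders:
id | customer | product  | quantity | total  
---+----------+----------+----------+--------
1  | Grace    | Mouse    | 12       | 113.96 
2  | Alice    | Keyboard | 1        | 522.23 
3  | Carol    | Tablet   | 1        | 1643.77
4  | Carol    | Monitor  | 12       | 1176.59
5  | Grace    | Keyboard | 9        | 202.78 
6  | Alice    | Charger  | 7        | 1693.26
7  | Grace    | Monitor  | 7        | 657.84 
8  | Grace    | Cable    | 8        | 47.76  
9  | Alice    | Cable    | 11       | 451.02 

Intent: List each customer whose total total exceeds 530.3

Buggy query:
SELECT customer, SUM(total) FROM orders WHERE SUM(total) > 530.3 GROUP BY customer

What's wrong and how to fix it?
Bug: SUM(total) is an aggregate, but WHERE filters rows before aggregation

Fix: Use HAVING (which filters groups after aggregation) instead of WHERE

Corrected query:
SELECT customer, SUM(total) FROM orders GROUP BY customer HAVING SUM(total) > 530.3

Result:
customer | SUM(total)
---------+-----------
Alice    | 2666.51   
Carol    | 2820.36   
Grace    | 1022.34   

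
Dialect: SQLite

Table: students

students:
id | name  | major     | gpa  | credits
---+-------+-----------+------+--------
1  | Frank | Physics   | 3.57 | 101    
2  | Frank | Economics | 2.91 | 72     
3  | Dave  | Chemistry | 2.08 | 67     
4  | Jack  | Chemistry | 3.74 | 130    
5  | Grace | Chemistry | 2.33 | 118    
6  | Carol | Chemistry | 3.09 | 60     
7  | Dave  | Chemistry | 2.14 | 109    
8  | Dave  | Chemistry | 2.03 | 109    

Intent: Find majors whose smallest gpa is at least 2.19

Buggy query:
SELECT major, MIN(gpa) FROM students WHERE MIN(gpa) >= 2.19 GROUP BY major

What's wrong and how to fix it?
Bug: MIN() in WHERE is a misuse of aggregate

Fix: Use HAVING for the per-group MIN condition

Corrected query:
SELECT major, MIN(gpa) FROM students GROUP BY major HAVING MIN(gpa) >= 2.19

Result:
major     | MIN(gpa)
----------+---------
Economics | 2.91    
Physics   | 3.57    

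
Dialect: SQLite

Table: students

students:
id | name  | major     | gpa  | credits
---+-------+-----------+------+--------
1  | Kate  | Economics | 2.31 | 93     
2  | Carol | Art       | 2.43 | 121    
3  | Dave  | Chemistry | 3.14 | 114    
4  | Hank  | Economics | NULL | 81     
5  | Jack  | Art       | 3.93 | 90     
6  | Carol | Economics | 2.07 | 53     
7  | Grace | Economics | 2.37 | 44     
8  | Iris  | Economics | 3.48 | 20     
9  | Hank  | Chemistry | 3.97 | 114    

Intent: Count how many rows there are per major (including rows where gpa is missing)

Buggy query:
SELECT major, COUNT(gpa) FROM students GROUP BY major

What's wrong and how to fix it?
Bug: COUNT(gpa) skips NULLs, so groups with missing gpa are undercounted

Fix: Use COUNT(*) to count all rows regardless of NULL

Corrected query:
SELECT major, COUNT(*) FROM students GROUP BY major

Result:
major     | COUNT(*)
----------+---------
Art       | 2       
Chemistry | 2       
Economics | 5       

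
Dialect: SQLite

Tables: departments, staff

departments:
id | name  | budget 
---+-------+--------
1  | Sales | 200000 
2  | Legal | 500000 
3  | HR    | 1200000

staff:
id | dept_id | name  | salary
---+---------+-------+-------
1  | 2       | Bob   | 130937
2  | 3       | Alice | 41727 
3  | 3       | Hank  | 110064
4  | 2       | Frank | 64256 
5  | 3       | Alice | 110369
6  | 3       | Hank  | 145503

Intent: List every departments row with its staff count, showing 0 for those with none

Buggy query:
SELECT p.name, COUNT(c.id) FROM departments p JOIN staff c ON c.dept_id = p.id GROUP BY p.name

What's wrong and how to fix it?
Bug: An inner join excludes parents with zero children

Fix: Switch to LEFT JOIN to retain unmatched parent rows

Corrected query:
SELECT p.name, COUNT(c.id) FROM departments p LEFT JOIN staff c ON c.dept_id = p.id GROUP BY p.name

Result:
name  | COUNT(c.id)
------+------------
HR    | 4          
Legal | 2          
Sales | 0          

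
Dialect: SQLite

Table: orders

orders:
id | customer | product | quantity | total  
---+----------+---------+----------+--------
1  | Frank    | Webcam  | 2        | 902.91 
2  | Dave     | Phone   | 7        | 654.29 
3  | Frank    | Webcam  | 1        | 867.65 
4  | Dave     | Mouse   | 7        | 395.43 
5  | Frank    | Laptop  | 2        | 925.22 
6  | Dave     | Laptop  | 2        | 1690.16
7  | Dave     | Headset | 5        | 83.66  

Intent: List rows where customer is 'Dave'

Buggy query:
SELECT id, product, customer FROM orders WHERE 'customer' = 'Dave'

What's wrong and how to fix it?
Bug: 'customer' in single quotes is a string literal, not the column; the comparison is literal-vs-literal and never true

Fix: Reference the column as customer without single quotes

Corrected query:
SELECT id, product, customer FROM orders WHERE customer = 'Dave'

Result:
id | product | customer
---+---------+---------
2  | Phone   | Dave    
4  | Mouse   | Dave    
6  | Laptop  | Dave    
7  | Headset | Dave    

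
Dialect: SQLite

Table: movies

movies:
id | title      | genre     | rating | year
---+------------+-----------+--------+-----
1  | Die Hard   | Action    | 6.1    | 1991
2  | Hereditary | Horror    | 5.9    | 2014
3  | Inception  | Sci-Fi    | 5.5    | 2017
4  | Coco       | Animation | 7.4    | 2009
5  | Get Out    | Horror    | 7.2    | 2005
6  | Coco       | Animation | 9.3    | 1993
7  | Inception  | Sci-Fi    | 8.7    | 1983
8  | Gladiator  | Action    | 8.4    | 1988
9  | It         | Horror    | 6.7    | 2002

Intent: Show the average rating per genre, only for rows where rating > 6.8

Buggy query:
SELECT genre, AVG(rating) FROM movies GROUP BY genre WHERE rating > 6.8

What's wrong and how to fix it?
Bug: Row-level WHERE must come before GROUP BY in the clause order

Fix: Place WHERE between FROM and GROUP BY

Corrected query:
SELECT genre, AVG(rating) FROM movies WHERE rating > 6.8 GROUP BY genre

Result:
genre     | AVG(rating)
----------+------------
Action    | 8.4        
Animation | 8.35       
Horror    | 7.2        
Sci-Fi    | 8.7        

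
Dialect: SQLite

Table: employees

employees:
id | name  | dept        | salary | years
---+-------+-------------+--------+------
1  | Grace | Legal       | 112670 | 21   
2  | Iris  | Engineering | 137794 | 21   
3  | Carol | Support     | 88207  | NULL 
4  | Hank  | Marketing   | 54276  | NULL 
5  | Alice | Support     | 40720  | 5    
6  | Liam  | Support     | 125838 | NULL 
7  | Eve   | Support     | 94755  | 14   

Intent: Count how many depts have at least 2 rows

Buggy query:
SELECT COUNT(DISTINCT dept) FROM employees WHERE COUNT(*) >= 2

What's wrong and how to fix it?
Bug: WHERE filters individual rows, not groups, so a group-level COUNT is invalid there

Fix: Group first with HAVING COUNT(*) >= 2, then COUNT the resulting groups

Corrected query:
SELECT COUNT(*) FROM (SELECT dept FROM employees GROUP BY dept HAVING COUNT(*) >= 2)

Result:
COUNT(*)
--------
1       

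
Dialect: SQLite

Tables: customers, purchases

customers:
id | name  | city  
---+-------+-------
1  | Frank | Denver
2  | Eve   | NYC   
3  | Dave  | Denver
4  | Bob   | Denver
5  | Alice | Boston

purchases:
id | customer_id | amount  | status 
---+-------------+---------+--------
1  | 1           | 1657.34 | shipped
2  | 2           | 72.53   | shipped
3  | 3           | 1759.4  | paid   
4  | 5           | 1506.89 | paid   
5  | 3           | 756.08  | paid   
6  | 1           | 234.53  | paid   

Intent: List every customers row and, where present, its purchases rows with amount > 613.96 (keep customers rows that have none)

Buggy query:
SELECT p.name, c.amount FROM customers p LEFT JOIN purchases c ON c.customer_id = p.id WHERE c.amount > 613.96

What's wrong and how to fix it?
Bug: A WHERE condition on the right-hand table after LEFT JOIN drops unmatched parents

Fix: Move the right-table condition into the ON clause so unmatched parents are kept

Corrected query:
SELECT p.name, c.amount FROM customers p LEFT JOIN purchases c ON c.customer_id = p.id AND c.amount > 613.96

Result:
name  | amount 
------+--------
Frank | 1657.34
Eve   | NULL   
Dave  | 756.08 
Dave  | 1759.4 
Bob   | NULL   
Alice | 1506.89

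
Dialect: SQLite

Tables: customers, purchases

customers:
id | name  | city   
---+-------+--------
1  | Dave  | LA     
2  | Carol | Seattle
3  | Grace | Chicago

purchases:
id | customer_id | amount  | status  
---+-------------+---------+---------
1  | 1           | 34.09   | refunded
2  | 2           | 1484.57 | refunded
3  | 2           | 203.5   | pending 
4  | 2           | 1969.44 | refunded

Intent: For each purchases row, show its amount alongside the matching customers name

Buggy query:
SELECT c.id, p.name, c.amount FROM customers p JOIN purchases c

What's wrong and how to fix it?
Bug: Missing join condition: each purchases row is matched to all customers rows instead of just its own

Fix: Add ON c.customer_id = p.id to the JOIN

Corrected query:
SELECT c.id, p.name, c.amount FROM customers p JOIN purchases c ON c.customer_id = p.id

Result:
id | name  | amount 
---+-------+--------
1  | Dave  | 34.09  
2  | Carol | 1484.57
3  | Carol | 203.5  
4  | Carol | 1969.44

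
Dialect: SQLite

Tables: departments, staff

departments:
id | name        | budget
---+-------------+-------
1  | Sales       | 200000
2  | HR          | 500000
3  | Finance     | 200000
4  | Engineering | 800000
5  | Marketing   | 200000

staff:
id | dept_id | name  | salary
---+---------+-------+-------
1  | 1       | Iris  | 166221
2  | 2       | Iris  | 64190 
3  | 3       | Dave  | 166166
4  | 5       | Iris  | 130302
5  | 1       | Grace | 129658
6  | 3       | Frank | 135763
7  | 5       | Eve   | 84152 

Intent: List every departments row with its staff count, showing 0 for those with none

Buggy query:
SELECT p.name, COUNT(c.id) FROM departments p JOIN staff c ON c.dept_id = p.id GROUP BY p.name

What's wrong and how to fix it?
Bug: An inner join excludes parents with zero children

Fix: Use LEFT JOIN so parents without children still appear (COUNT(c.id) gives 0)

Corrected query:
SELECT p.name, COUNT(c.id) FROM departments p LEFT JOIN staff c ON c.dept_id = p.id GROUP BY p.name

Result:
name        | COUNT(c.id)
------------+------------
Engineering | 0          
Finance     | 2          
HR          | 1          
Marketing   | 2          
Sales       | 2          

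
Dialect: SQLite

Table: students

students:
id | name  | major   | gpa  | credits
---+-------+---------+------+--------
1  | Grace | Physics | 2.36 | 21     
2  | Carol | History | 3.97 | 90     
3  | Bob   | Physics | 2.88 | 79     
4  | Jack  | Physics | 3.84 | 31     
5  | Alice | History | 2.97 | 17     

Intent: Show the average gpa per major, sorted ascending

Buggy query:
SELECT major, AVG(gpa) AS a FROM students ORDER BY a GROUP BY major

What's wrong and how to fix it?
Bug: ORDER BY appears before GROUP BY; SQL clause order requires GROUP BY first

Fix: Reorder: SELECT … FROM … GROUP BY … ORDER BY …

Corrected query:
SELECT major, AVG(gpa) AS a FROM students GROUP BY major ORDER BY a

Result:
major   | a       
--------+---------
Physics | 3.026667
History | 3.47    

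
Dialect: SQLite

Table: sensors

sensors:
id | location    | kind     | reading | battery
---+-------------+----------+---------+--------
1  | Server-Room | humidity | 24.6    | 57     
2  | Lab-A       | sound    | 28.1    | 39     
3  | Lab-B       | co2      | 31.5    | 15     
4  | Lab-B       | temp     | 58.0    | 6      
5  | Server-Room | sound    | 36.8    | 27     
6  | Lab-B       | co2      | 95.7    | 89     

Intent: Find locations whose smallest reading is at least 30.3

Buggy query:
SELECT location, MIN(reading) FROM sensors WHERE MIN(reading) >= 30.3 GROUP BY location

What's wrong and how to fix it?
Bug: Aggregates like MIN are computed per group after WHERE runs

Fix: Use HAVING for the per-group MIN condition

Corrected query:
SELECT location, MIN(reading) FROM sensors GROUP BY location HAVING MIN(reading) >= 30.3

Result:
location | MIN(reading)
---------+-------------
Lab-B    | 31.5        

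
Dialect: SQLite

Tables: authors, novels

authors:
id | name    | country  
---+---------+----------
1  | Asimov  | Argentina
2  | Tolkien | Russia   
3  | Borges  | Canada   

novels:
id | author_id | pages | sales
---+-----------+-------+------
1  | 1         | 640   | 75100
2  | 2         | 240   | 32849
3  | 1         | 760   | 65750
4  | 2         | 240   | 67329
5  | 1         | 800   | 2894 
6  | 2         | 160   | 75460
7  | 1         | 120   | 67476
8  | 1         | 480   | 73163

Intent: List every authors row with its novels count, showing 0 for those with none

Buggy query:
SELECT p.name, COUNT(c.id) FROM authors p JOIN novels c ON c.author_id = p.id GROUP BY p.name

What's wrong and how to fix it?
Bug: INNER JOIN drops authors rows that have no matching novels rows

Fix: Use LEFT JOIN so parents without children still appear (COUNT(c.id) gives 0)

Corrected query:
SELECT p.name, COUNT(c.id) FROM authors p LEFT JOIN novels c ON c.author_id = p.id GROUP BY p.name

Result:
name    | COUNT(c.id)
--------+------------
Asimov  | 5          
Borges  | 0          
Tolkien | 3          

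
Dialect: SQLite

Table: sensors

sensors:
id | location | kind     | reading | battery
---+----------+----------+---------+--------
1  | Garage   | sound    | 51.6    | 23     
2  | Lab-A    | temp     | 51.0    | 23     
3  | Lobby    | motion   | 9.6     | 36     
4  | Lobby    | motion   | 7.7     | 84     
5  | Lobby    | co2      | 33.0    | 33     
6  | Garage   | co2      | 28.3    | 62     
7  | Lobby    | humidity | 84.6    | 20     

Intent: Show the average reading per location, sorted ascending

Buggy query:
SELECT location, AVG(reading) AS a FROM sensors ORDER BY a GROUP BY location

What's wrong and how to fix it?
Bug: GROUP BY must precede ORDER BY

Fix: Move ORDER BY to the end, after GROUP BY

Corrected query:
SELECT location, AVG(reading) AS a FROM sensors GROUP BY location ORDER BY a

Result:
location | a     
---------+-------
Lobby    | 33.725
Garage   | 39.95 
Lab-A    | 51    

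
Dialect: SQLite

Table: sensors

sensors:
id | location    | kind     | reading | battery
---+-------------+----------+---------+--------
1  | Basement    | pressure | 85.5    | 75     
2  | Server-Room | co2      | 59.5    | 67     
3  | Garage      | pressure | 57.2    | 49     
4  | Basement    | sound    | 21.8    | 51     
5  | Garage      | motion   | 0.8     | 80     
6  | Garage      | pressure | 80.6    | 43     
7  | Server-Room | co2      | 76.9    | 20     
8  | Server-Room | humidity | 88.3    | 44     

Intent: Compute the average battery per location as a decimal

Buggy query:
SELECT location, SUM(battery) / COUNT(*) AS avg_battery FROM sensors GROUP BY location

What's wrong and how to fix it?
Bug: Both operands are integers, so '/' performs integer division and truncates

Fix: Multiply by 1.0 (or CAST to REAL) to force floating-point division

Corrected query:
SELECT location, SUM(battery) * 1.0 / COUNT(*) AS avg_battery FROM sensors GROUP BY location

Result:
location    | avg_battery
------------+------------
Basement    | 63         
Garage      | 57.333333  
Server-Room | 43.666667  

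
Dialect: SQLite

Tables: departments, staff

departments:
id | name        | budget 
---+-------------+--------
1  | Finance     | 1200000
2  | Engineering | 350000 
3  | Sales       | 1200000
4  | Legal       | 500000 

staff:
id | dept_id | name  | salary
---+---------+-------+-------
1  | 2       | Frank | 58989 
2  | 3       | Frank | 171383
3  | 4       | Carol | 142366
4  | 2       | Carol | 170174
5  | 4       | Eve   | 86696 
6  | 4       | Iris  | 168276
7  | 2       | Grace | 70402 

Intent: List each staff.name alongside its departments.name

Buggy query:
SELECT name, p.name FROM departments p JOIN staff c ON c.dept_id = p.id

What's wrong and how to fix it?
Bug: 'name' exists in both joined tables, so the database can't tell which one is meant

Fix: Qualify the column with its table alias (c.name)

Corrected query:
SELECT c.name, p.name FROM departments p JOIN staff c ON c.dept_id = p.id

Result:
name  | name       
------+------------
Frank | Engineering
Frank | Sales      
Carol | Legal      
Carol | Engineering
Eve   | Legal      
Iris  | Legal      
Grace | Engineering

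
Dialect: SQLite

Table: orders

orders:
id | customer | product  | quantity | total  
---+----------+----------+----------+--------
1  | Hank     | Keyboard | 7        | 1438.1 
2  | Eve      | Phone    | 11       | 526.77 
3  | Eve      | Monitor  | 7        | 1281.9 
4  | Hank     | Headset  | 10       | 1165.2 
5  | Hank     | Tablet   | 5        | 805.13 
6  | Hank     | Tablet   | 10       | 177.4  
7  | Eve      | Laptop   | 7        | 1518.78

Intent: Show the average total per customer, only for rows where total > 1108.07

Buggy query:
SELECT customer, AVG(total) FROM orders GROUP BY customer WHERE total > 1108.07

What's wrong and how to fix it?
Bug: Row-level WHERE must come before GROUP BY in the clause order

Fix: Place WHERE between FROM and GROUP BY

Corrected query:
SELECT customer, AVG(total) FROM orders WHERE total > 1108.07 GROUP BY customer

Result:
customer | AVG(total)
---------+-----------
Eve      | 1400.34   
Hank     | 1301.65   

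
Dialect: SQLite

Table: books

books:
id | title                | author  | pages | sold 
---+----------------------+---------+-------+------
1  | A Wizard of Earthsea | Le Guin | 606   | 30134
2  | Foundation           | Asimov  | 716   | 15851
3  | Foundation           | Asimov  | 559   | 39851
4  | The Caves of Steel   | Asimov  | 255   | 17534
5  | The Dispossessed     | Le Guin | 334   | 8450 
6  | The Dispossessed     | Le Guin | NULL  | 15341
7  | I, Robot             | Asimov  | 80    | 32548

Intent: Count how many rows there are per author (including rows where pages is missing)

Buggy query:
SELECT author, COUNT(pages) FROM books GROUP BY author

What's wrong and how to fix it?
Bug: COUNT(pages) skips NULLs, so groups with missing pages are undercounted

Fix: Use COUNT(*) to count all rows regardless of NULL

Corrected query:
SELECT author, COUNT(*) FROM books GROUP BY author

Result:
author  | COUNT(*)
--------+---------
Asimov  | 4       
Le Guin | 3       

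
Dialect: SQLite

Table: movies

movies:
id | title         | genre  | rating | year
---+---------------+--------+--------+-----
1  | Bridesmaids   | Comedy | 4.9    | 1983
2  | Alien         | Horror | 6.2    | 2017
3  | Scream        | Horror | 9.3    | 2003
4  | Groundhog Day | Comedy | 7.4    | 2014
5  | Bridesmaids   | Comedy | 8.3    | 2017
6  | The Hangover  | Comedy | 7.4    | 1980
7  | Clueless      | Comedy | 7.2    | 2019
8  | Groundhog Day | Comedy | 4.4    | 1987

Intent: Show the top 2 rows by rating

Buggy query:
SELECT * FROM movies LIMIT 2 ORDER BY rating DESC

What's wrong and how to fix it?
Bug: LIMIT must come after ORDER BY

Fix: Swap the clauses: ORDER BY first, then LIMIT

Corrected query:
SELECT * FROM movies ORDER BY rating DESC LIMIT 2

Result:
id | title       | genre  | rating | year
---+-------------+--------+--------+-----
3  | Scream      | Horror | 9.3    | 2003
5  | Bridesmaids | Comedy | 8.3    | 2017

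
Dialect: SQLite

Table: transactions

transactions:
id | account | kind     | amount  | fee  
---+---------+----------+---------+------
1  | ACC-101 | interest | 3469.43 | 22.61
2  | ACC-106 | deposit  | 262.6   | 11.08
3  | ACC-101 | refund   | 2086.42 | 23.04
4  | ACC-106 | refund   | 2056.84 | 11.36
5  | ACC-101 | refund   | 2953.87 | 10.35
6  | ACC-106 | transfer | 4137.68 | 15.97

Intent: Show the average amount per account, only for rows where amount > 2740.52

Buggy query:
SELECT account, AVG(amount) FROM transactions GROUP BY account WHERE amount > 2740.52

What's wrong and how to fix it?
Bug: Row-level WHERE must come before GROUP BY in the clause order

Fix: Place WHERE between FROM and GROUP BY

Corrected query:
SELECT account, AVG(amount) FROM transactions WHERE amount > 2740.52 GROUP BY account

Result:
account | AVG(amount)
--------+------------
ACC-101 | 3211.65    
ACC-106 | 4137.68    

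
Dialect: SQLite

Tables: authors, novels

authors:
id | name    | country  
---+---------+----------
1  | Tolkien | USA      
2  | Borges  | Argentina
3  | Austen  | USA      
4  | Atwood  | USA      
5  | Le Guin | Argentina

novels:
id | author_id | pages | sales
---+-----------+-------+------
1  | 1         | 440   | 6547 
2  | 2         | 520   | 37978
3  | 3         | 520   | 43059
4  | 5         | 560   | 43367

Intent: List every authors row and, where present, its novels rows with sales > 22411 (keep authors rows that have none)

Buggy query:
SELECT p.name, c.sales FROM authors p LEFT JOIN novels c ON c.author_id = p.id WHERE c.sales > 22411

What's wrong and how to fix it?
Bug: Filtering c.sales in WHERE discards the NULL rows produced by LEFT JOIN, turning it into an inner join

Fix: Put 'c.sales > 22411' in the JOIN's ON clause instead of WHERE

Corrected query:
SELECT p.name, c.sales FROM authors p LEFT JOIN novels c ON c.author_id = p.id AND c.sales > 22411

Result:
name    | sales
--------+------
Tolkien | NULL 
Borges  | 37978
Austen  | 43059
Atwood  | NULL 
Le Guin | 43367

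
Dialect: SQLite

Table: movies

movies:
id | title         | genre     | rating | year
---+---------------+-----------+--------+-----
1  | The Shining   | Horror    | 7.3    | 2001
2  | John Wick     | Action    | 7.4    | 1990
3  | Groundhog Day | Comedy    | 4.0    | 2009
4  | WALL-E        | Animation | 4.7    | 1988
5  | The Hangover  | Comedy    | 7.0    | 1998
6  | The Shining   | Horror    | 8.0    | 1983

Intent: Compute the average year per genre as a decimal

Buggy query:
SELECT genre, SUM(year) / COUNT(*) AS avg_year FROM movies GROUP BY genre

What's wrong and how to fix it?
Bug: Both operands are integers, so '/' performs integer division and truncates

Fix: Cast one side to REAL so the division keeps the fractional part

Corrected query:
SELECT genre, SUM(year) * 1.0 / COUNT(*) AS avg_year FROM movies GROUP BY genre

Result:
genre     | avg_year
----------+---------
Action    | 1990    
Animation | 1988    
Comedy    | 2003.5  
Horror    | 1992    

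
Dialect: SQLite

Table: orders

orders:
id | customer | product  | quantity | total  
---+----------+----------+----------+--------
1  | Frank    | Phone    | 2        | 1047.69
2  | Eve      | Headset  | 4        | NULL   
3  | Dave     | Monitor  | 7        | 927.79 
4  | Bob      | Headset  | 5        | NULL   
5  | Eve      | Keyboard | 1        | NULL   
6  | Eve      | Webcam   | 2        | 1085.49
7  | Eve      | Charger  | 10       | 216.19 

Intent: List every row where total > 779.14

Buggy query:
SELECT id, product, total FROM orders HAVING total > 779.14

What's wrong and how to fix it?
Bug: This is a non-aggregate query (no GROUP BY, no aggregates), so in SQLite the HAVING clause is invalid here; a row-level condition belongs in WHERE

Fix: Replace HAVING with WHERE since the condition applies to individual rows

Corrected query:
SELECT id, product, total FROM orders WHERE total > 779.14

Result:
id | product | total  
---+---------+--------
1  | Phone   | 1047.69
3  | Monitor | 927.79 
6  | Webcam  | 1085.49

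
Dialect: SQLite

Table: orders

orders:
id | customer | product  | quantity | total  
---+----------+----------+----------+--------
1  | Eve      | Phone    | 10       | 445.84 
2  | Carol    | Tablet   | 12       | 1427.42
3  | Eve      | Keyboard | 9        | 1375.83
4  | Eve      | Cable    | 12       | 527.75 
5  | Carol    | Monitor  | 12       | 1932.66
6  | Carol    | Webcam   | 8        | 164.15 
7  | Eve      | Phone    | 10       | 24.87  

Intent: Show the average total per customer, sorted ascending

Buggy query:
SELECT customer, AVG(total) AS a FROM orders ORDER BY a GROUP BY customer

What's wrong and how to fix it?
Bug: GROUP BY must precede ORDER BY

Fix: Reorder: SELECT … FROM … GROUP BY … ORDER BY …

Corrected query:
SELECT customer, AVG(total) AS a FROM orders GROUP BY customer ORDER BY a

Result:
customer | a          
---------+------------
Eve      | 593.5725   
Carol    | 1174.743333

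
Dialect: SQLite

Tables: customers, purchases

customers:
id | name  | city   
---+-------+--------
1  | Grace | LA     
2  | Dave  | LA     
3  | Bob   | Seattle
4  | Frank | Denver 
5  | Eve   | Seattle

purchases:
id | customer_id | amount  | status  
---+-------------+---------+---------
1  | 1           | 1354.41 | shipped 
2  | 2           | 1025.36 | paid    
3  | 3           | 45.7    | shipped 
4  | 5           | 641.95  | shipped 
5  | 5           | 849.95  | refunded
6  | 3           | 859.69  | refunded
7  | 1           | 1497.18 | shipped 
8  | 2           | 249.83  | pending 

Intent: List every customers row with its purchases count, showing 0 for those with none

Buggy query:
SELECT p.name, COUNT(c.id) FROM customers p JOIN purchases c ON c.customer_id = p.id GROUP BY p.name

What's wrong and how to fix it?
Bug: An inner join excludes parents with zero children

Fix: Use LEFT JOIN so parents without children still appear (COUNT(c.id) gives 0)

Corrected query:
SELECT p.name, COUNT(c.id) FROM customers p LEFT JOIN purchases c ON c.customer_id = p.id GROUP BY p.name

Result:
name  | COUNT(c.id)
------+------------
Bob   | 2          
Dave  | 2          
Eve   | 2          
Frank | 0          
Grace | 2          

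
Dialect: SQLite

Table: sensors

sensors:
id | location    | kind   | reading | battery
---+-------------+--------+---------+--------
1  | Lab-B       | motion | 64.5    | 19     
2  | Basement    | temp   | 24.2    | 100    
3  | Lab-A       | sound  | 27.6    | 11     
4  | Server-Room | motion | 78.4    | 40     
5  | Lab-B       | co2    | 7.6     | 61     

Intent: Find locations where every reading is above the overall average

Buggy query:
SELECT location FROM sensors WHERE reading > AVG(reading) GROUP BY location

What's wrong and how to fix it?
Bug: AVG() is an aggregate; it can't sit directly in WHERE

Fix: Compute the overall average in a scalar subquery and compare each group's MIN against it in HAVING

Corrected query:
SELECT location FROM sensors GROUP BY location HAVING MIN(reading) > (SELECT AVG(reading) FROM sensors)

Result:
location   
-----------
Server-Room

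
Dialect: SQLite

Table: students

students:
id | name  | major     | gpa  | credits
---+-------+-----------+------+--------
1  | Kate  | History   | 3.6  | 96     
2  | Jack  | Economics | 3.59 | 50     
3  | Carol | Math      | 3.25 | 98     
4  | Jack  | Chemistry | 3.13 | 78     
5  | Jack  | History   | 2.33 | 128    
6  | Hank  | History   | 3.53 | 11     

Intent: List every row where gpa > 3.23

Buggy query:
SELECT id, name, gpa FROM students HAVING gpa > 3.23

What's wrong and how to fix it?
Bug: HAVING filters the output of aggregation, but this query has no GROUP BY and no aggregate functions, so SQLite rejects it (HAVING clause on a non-aggregate query); the condition here is per row

Fix: Use WHERE for row-level filtering

Corrected query:
SELECT id, name, gpa FROM students WHERE gpa > 3.23

Result:
id | name  | gpa 
---+-------+-----
1  | Kate  | 3.6 
2  | Jack  | 3.59
3  | Carol | 3.25
6  | Hank  | 3.53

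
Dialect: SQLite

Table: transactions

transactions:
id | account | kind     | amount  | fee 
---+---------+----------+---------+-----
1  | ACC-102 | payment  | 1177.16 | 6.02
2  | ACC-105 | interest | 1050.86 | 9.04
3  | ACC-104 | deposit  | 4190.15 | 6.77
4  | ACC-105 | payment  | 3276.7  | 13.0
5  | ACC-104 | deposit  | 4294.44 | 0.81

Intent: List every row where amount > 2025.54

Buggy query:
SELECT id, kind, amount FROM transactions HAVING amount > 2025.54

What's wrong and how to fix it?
Bug: This is a non-aggregate query (no GROUP BY, no aggregates), so in SQLite the HAVING clause is invalid here; a row-level condition belongs in WHERE

Fix: Replace HAVING with WHERE since the condition applies to individual rows

Corrected query:
SELECT id, kind, amount FROM transactions WHERE amount > 2025.54

Result:
id | kind    | amount 
---+---------+--------
3  | deposit | 4190.15
4  | payment | 3276.7 
5  | deposit | 4294.44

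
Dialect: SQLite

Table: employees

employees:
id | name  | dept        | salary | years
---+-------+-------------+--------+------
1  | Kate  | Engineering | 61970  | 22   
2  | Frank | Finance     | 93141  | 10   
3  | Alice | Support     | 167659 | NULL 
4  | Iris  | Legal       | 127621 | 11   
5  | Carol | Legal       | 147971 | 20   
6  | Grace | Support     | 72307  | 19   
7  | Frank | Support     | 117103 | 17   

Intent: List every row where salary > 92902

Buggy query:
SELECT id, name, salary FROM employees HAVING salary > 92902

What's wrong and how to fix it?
Bug: This is a non-aggregate query (no GROUP BY, no aggregates), so in SQLite the HAVING clause is invalid here; a row-level condition belongs in WHERE

Fix: Replace HAVING with WHERE since the condition applies to individual rows

Corrected query:
SELECT id, name, salary FROM employees WHERE salary > 92902

Result:
id | name  | salary
---+-------+-------
2  | Frank | 93141 
3  | Alice | 167659
4  | Iris  | 127621
5  | Carol | 147971
7  | Frank | 117103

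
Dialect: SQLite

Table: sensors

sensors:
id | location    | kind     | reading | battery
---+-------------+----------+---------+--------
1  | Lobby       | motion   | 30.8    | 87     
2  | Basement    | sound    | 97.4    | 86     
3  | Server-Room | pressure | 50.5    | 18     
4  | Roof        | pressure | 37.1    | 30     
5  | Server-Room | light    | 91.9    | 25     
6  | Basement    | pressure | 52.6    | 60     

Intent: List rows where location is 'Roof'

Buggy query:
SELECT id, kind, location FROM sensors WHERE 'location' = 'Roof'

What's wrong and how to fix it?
Bug: 'location' in single quotes is a string literal, not the column; the comparison is literal-vs-literal and never true

Fix: Remove the quotes around the column name (or use double quotes for an identifier)

Corrected query:
SELECT id, kind, location FROM sensors WHERE location = 'Roof'

Result:
id | kind     | location
---+----------+---------
4  | pressure | Roof    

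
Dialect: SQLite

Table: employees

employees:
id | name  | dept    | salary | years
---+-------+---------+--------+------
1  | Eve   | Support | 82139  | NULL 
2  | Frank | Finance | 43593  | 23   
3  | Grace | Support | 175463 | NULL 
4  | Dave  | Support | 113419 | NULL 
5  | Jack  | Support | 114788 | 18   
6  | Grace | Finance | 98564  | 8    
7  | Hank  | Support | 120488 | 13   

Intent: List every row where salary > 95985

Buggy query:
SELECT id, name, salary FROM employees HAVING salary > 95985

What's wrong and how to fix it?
Bug: This is a non-aggregate query (no GROUP BY, no aggregates), so in SQLite the HAVING clause is invalid here; a row-level condition belongs in WHERE

Fix: Use WHERE for row-level filtering

Corrected query:
SELECT id, name, salary FROM employees WHERE salary > 95985

Result:
id | name  | salary
---+-------+-------
3  | Grace | 175463
4  | Dave  | 113419
5  | Jack  | 114788
6  | Grace | 98564 
7  | Hank  | 120488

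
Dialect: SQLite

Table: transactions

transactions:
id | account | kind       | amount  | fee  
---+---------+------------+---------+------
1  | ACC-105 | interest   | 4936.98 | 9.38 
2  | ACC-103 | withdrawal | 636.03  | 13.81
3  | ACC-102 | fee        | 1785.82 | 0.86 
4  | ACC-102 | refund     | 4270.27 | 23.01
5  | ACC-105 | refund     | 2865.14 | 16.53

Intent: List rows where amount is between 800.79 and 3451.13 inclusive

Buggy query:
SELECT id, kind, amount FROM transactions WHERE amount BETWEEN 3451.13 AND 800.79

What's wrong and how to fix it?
Bug: BETWEEN expects the lower bound first; with 3451.13 AND 800.79 the range is empty

Fix: Write BETWEEN 800.79 AND 3451.13

Corrected query:
SELECT id, kind, amount FROM transactions WHERE amount BETWEEN 800.79 AND 3451.13

Result:
id | kind   | amount 
---+--------+--------
3  | fee    | 1785.82
5  | refund | 2865.14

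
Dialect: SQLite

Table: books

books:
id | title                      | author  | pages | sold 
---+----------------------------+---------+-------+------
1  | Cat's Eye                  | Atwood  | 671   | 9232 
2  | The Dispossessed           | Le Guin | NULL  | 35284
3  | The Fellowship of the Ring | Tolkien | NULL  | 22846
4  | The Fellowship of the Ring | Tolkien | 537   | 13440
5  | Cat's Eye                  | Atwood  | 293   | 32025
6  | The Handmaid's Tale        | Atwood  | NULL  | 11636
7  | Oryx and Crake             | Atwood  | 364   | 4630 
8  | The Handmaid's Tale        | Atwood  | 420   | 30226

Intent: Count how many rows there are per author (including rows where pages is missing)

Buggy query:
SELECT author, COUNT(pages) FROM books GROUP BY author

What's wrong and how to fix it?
Bug: COUNT(pages) skips NULLs, so groups with missing pages are undercounted

Fix: Use COUNT(*) to count all rows regardless of NULL

Corrected query:
SELECT author, COUNT(*) FROM books GROUP BY author

Result:
author  | COUNT(*)
--------+---------
Atwood  | 5       
Le Guin | 1       
Tolkien | 2       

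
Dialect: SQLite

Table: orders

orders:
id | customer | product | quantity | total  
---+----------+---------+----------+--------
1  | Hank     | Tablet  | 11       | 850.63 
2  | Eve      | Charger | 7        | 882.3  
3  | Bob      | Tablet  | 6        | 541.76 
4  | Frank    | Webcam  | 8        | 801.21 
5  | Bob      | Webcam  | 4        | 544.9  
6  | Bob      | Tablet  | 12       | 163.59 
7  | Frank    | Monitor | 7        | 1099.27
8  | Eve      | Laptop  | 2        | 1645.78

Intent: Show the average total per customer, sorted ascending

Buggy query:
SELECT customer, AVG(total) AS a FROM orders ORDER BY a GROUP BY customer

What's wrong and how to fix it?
Bug: ORDER BY appears before GROUP BY; SQL clause order requires GROUP BY first

Fix: Move ORDER BY to the end, after GROUP BY

Corrected query:
SELECT customer, AVG(total) AS a FROM orders GROUP BY customer ORDER BY a

Result:
customer | a      
---------+--------
Bob      | 416.75 
Hank     | 850.63 
Frank    | 950.24 
Eve      | 1264.04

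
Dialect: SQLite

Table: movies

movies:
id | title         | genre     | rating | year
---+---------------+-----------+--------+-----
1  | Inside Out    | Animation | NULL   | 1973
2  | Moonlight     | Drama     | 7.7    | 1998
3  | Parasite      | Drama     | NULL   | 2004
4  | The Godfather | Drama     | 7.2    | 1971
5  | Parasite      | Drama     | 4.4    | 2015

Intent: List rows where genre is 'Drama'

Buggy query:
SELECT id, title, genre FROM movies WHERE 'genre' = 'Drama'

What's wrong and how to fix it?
Bug: Single quotes denote string literals in SQL; the column name is being compared as a constant string

Fix: Reference the column as genre without single quotes

Corrected query:
SELECT id, title, genre FROM movies WHERE genre = 'Drama'

Result:
id | title         | genre
---+---------------+------
2  | Moonlight     | Drama
3  | Parasite      | Drama
4  | The Godfather | Drama
5  | Parasite      | Drama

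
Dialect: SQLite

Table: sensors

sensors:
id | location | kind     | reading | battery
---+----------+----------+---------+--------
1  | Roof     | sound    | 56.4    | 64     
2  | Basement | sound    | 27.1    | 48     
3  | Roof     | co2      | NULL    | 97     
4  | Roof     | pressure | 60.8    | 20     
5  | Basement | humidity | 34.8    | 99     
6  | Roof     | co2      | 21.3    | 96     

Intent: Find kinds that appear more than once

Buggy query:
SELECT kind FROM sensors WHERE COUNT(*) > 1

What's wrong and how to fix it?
Bug: COUNT(*) is an aggregate and cannot be used in WHERE

Fix: Group first, then use HAVING for the count condition

Corrected query:
SELECT kind FROM sensors GROUP BY kind HAVING COUNT(*) > 1

Result:
kind 
-----
co2  
sound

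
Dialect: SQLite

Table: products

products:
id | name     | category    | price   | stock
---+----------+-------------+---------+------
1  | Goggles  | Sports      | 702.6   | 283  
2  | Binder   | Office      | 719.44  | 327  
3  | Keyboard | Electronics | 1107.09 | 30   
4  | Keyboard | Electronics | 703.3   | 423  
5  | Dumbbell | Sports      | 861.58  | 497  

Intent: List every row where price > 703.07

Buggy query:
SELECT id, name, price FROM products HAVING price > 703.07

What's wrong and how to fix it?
Bug: HAVING filters the output of aggregation, but this query has no GROUP BY and no aggregate functions, so SQLite rejects it (HAVING clause on a non-aggregate query); the condition here is per row

Fix: Replace HAVING with WHERE since the condition applies to individual rows

Corrected query:
SELECT id, name, price FROM products WHERE price > 703.07

Result:
id | name     | price  
---+----------+--------
2  | Binder   | 719.44 
3  | Keyboard | 1107.09
4  | Keyboard | 703.3  
5  | Dumbbell | 861.58 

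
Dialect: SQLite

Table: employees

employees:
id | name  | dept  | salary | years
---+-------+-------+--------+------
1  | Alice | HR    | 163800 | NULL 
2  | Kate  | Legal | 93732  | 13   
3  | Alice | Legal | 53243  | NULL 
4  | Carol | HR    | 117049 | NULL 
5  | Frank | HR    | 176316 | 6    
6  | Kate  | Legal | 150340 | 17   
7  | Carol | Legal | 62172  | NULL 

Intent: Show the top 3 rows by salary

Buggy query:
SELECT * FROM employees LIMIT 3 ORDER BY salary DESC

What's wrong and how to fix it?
Bug: ORDER BY cannot follow LIMIT; LIMIT is the final clause

Fix: Sort with ORDER BY, then apply LIMIT

Corrected query:
SELECT * FROM employees ORDER BY salary DESC LIMIT 3

Result:
id | name  | dept  | salary | years
---+-------+-------+--------+------
5  | Frank | HR    | 176316 | 6    
1  | Alice | HR    | 163800 | NULL 
6  | Kate  | Legal | 150340 | 17   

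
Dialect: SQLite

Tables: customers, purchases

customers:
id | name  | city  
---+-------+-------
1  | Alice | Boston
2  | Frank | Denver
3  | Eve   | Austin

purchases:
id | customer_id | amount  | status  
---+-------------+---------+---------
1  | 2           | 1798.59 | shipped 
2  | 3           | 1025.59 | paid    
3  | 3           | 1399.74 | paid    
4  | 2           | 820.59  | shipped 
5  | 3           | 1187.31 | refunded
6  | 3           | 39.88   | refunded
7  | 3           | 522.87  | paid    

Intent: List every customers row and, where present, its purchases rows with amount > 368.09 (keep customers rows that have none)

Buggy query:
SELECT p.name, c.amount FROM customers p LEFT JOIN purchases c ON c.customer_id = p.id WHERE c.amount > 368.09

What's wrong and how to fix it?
Bug: A WHERE condition on the right-hand table after LEFT JOIN drops unmatched parents

Fix: Put 'c.amount > 368.09' in the JOIN's ON clause instead of WHERE

Corrected query:
SELECT p.name, c.amount FROM customers p LEFT JOIN purchases c ON c.customer_id = p.id AND c.amount > 368.09

Result:
name  | amount 
------+--------
Alice | NULL   
Frank | 820.59 
Frank | 1798.59
Eve   | 522.87 
Eve   | 1025.59
Eve   | 1187.31
Eve   | 1399.74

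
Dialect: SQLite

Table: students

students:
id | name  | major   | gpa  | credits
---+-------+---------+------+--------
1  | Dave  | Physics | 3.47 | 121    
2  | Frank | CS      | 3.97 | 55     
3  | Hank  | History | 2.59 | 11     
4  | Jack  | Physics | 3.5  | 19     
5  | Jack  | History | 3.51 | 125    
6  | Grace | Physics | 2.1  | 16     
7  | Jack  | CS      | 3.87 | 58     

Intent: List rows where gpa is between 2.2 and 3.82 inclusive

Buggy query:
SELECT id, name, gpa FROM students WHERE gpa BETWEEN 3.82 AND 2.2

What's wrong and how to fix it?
Bug: The bounds are reversed; BETWEEN a AND b requires a <= b to match anything

Fix: Swap the bounds so the smaller value comes first

Corrected query:
SELECT id, name, gpa FROM students WHERE gpa BETWEEN 2.2 AND 3.82

Result:
id | name | gpa 
---+------+-----
1  | Dave | 3.47
3  | Hank | 2.59
4  | Jack | 3.5 
5  | Jack | 3.51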